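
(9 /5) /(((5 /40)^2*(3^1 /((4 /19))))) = 768 /95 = 8.08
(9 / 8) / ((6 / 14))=21 / 8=2.62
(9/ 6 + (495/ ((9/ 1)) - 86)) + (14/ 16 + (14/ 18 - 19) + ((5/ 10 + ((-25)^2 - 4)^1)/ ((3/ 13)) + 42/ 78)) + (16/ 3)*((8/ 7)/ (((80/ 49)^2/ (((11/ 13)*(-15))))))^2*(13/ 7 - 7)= 1116172129/ 608400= 1834.60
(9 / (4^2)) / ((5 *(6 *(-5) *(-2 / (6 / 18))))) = 0.00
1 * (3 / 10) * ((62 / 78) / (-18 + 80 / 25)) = -31 / 1924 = -0.02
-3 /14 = -0.21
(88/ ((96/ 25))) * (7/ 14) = 275/ 24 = 11.46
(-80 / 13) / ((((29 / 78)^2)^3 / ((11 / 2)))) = -7622140331520 / 594823321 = -12814.12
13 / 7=1.86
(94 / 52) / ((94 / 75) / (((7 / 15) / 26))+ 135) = 0.01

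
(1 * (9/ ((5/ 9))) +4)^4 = 104060401/ 625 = 166496.64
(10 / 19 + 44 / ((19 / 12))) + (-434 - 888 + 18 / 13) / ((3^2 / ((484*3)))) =-157855946 / 741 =-213030.97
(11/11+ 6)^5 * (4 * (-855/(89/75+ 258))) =-615856500/2777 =-221770.44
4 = 4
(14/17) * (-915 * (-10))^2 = 1172115000/17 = 68947941.18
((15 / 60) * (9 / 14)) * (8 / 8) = 9 / 56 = 0.16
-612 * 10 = -6120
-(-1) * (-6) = -6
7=7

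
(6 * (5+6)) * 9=594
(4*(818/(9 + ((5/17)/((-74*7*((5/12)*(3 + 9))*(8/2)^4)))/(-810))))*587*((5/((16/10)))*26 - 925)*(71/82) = -105050276649198720000/673798487081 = -155907557.92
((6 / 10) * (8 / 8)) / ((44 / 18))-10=-1073 / 110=-9.75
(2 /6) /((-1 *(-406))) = 1 /1218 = 0.00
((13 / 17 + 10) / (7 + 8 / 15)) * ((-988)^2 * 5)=13397576400 / 1921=6974271.94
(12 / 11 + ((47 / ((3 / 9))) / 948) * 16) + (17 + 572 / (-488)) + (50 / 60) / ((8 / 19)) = 54139639 / 2544432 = 21.28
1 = 1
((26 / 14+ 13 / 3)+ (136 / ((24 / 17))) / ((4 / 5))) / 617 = 3545 / 17276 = 0.21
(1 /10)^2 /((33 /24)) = 2 /275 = 0.01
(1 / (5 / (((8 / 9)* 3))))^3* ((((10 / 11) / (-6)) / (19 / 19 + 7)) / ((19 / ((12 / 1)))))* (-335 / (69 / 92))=68608 / 84645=0.81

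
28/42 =2/3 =0.67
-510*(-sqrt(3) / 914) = 255*sqrt(3) / 457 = 0.97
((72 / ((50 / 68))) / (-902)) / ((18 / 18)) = -1224 / 11275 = -0.11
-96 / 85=-1.13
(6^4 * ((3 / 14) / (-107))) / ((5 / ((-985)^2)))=-377223480 / 749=-503636.15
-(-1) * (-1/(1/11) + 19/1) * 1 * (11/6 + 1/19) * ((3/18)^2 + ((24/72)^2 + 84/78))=122335/6669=18.34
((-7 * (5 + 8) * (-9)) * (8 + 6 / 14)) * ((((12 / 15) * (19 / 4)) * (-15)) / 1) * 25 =-9836775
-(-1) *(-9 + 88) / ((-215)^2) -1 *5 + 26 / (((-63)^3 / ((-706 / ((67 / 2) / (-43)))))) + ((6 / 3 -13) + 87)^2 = 4469073349555946 / 774414312525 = 5770.91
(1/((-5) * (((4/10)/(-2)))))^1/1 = 1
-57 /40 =-1.42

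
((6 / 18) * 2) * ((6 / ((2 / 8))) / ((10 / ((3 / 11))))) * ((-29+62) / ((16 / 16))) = 14.40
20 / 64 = 5 / 16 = 0.31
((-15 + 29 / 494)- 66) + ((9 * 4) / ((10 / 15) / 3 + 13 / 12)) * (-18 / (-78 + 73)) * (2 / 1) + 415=61828939 / 116090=532.59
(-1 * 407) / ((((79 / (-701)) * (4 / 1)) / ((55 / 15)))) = 3138377 / 948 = 3310.52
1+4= 5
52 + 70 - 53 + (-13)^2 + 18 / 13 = 3112 / 13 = 239.38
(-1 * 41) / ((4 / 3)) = -123 / 4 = -30.75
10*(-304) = -3040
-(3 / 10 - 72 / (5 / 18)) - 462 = -2031 / 10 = -203.10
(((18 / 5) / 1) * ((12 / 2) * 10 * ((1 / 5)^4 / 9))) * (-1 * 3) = -72 / 625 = -0.12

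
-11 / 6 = -1.83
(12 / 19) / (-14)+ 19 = 2521 / 133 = 18.95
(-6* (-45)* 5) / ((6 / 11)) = 2475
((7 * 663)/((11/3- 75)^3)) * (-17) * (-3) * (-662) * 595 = 1258607942865/4900172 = 256849.75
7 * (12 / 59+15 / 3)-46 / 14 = 33.14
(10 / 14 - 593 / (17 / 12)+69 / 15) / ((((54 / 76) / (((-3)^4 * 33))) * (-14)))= 462534138 / 4165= 111052.61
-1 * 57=-57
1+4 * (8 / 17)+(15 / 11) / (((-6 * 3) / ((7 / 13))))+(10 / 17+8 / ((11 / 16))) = 219755 / 14586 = 15.07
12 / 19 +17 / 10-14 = -2217 / 190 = -11.67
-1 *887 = -887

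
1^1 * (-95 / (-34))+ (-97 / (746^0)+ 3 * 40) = 877 / 34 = 25.79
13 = 13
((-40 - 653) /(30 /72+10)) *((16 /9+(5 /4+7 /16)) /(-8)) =115269 /4000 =28.82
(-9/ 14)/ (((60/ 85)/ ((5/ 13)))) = -255/ 728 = -0.35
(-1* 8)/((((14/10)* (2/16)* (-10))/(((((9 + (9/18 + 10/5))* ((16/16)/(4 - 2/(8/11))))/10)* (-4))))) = -16.82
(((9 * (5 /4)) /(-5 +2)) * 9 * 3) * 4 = -405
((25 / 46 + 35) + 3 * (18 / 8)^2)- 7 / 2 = 47.23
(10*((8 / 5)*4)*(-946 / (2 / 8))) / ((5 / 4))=-193740.80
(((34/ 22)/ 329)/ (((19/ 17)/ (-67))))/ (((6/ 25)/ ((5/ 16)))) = -2420375/ 6601056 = -0.37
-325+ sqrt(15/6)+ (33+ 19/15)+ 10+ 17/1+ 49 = -3221/15+ sqrt(10)/2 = -213.15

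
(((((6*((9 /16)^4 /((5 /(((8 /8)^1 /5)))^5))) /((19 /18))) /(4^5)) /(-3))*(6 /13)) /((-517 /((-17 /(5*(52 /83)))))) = -249954417 /2719886540800000000000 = -0.00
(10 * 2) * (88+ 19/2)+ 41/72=140441/72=1950.57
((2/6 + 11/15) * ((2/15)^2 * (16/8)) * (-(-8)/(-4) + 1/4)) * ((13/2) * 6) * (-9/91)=32/125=0.26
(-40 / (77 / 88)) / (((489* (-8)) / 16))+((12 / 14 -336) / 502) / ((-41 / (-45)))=-19225625 / 35226093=-0.55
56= 56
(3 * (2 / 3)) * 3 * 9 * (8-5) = 162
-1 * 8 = -8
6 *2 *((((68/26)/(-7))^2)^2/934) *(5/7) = 40090080/224171547509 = 0.00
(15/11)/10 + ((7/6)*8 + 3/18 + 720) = 729.64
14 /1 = 14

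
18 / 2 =9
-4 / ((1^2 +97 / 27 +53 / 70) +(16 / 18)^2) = -22680 / 34813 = -0.65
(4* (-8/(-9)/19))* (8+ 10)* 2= 128/19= 6.74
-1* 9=-9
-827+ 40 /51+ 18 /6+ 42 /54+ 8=-814.44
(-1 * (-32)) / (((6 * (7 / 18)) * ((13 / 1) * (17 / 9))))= 864 / 1547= 0.56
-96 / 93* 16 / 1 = -512 / 31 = -16.52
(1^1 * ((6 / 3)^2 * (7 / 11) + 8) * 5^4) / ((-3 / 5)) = -362500 / 33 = -10984.85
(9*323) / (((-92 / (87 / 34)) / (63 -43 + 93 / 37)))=-12392541 / 6808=-1820.29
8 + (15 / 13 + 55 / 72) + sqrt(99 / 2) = 3 * sqrt(22) / 2 + 9283 / 936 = 16.95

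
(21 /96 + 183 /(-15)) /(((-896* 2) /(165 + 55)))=21087 /14336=1.47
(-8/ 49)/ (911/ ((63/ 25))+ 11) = -18/ 41069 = -0.00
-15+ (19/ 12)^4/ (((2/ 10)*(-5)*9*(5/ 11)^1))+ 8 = -7965371/ 933120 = -8.54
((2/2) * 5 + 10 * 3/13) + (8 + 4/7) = 1445/91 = 15.88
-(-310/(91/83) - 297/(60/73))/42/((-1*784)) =-0.02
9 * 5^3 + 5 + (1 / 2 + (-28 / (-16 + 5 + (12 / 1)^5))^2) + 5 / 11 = 1540429736127369 / 1362061580902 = 1130.95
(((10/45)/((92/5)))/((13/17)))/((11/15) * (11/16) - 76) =-3400/16252743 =-0.00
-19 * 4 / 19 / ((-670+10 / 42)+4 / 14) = 84 / 14059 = 0.01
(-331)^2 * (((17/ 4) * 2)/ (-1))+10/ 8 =-3725069/ 4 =-931267.25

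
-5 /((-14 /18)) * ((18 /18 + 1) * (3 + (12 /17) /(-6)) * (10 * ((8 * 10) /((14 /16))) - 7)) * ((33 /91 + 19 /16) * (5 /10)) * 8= 645039315 /3094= 208480.71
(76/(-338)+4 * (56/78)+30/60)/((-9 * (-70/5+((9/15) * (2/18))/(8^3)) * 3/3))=4084480/163536399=0.02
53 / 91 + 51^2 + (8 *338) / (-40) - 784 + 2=797152 / 455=1751.98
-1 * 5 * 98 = -490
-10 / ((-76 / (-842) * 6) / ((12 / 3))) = -4210 / 57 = -73.86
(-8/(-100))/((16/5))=1/40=0.02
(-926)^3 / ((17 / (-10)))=7940227760 / 17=467072221.18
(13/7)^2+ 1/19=3260/931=3.50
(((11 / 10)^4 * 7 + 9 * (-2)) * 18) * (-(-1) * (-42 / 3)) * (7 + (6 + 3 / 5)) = 26565.26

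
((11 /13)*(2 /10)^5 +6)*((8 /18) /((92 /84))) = 6825308 /2803125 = 2.43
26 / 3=8.67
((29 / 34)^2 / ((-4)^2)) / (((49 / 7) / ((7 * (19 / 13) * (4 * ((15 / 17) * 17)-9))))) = 47937 / 14144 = 3.39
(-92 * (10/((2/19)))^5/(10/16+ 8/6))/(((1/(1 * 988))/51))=-860883167242800000/47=-18316663132825531.91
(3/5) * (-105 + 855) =450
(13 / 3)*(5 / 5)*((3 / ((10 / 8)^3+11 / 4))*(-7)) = -832 / 43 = -19.35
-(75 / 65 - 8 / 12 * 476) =12331 / 39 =316.18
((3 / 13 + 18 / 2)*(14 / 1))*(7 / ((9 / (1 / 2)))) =1960 / 39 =50.26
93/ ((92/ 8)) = 186/ 23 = 8.09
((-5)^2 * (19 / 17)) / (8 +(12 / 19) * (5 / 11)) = 99275 / 29444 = 3.37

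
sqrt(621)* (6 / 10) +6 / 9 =2 / 3 +9* sqrt(69) / 5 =15.62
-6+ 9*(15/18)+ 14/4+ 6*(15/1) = 95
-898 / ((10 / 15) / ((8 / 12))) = -898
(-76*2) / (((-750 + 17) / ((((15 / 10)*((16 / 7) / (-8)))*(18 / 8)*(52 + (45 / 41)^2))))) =-91762362 / 8625211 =-10.64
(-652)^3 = -277167808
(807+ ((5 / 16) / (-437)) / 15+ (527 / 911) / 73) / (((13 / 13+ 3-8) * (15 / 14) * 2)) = -1576049018243 / 16739603136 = -94.15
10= 10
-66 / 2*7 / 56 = -33 / 8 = -4.12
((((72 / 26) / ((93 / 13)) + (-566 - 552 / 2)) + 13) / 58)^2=659821969 / 3232804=204.10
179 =179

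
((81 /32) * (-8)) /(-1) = 20.25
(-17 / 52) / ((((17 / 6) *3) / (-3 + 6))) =-3 / 26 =-0.12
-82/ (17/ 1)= -82/ 17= -4.82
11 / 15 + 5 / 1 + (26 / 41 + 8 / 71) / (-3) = 5.48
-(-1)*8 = 8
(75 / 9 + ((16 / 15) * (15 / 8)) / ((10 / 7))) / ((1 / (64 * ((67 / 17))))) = 626048 / 255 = 2455.09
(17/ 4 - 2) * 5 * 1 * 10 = 225/ 2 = 112.50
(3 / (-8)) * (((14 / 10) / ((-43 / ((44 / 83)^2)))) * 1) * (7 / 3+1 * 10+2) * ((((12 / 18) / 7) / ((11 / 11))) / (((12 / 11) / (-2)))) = -2662 / 310005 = -0.01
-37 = -37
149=149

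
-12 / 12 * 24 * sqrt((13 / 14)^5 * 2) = -1014 * sqrt(91) / 343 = -28.20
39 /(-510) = -13 /170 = -0.08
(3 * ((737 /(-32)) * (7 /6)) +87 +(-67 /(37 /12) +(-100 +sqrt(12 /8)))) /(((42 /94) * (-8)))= 4278927 /132608 - 47 * sqrt(6) /336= 31.92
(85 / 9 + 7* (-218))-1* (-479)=-9338 / 9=-1037.56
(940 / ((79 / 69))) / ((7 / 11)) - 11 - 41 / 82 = 1414201 / 1106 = 1278.66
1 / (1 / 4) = 4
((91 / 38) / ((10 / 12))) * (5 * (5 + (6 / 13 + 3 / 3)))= 1764 / 19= 92.84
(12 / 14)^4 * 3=3888 / 2401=1.62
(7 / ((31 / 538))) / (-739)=-3766 / 22909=-0.16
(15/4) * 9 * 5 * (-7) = -4725/4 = -1181.25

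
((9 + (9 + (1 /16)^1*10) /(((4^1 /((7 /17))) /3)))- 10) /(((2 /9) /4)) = 9657 /272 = 35.50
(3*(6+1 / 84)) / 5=101 / 28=3.61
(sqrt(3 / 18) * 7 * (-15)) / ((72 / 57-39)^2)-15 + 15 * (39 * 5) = 2910-12635 * sqrt(6) / 1028178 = 2909.97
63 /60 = 21 /20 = 1.05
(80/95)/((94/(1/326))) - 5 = -727791/145559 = -5.00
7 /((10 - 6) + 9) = 7 /13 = 0.54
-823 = -823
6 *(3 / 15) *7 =42 / 5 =8.40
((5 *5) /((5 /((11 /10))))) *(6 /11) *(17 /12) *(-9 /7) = -153 /28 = -5.46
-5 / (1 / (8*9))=-360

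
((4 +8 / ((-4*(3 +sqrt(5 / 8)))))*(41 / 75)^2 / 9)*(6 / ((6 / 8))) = 53792*sqrt(10) / 3391875 +591712 / 678375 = 0.92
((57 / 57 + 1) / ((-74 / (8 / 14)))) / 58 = -0.00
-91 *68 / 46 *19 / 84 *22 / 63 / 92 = -0.12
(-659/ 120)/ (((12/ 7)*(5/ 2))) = -4613/ 3600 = -1.28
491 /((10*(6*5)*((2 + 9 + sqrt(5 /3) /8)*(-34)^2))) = 21604 /167815075 - 491*sqrt(15) /1006890450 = 0.00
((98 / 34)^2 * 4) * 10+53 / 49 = 4721277 / 14161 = 333.40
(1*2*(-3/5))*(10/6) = -2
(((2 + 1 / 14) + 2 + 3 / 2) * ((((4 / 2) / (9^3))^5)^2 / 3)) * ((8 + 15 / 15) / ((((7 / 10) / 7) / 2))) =0.00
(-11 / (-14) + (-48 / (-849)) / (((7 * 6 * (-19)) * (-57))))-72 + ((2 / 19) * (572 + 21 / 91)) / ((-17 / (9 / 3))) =-33261745873 / 406404414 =-81.84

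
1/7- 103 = -720/7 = -102.86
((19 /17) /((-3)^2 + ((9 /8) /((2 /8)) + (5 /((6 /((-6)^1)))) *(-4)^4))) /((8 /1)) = -19 /172244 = -0.00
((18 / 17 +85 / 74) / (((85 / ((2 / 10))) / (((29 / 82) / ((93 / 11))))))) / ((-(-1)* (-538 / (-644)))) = 142623943 / 548388901050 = 0.00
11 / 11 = 1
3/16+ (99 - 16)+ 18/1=1619/16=101.19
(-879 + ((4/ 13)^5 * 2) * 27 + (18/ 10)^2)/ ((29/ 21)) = -170681837382/ 269187425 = -634.06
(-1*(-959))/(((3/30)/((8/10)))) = 7672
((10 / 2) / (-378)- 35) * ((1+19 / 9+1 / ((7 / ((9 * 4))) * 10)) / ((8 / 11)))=-16625807 / 95256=-174.54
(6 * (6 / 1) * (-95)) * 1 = -3420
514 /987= 0.52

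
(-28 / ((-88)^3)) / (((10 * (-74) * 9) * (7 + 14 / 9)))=-1 / 1386795520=-0.00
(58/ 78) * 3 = 29/ 13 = 2.23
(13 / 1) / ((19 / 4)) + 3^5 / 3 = 1591 / 19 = 83.74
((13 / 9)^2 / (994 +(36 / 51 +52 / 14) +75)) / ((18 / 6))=20111 / 31040091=0.00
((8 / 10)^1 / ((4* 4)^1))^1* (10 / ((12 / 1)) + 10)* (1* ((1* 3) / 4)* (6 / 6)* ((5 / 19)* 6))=195 / 304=0.64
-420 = -420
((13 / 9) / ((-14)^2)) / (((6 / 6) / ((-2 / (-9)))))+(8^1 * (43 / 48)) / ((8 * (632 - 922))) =-26729 / 18416160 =-0.00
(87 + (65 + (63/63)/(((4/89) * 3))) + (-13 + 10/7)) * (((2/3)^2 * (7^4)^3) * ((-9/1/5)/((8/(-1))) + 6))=2038182928169311/360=5661619244914.75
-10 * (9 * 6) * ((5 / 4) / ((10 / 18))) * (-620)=753300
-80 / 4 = -20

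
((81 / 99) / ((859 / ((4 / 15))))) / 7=0.00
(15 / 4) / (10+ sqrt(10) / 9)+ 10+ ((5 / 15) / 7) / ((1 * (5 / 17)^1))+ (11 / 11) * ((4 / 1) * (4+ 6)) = 17171587 / 339780 - 27 * sqrt(10) / 6472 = 50.52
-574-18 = -592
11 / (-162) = -11 / 162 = -0.07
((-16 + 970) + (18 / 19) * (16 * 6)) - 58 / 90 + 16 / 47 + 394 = 57811883 / 40185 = 1438.64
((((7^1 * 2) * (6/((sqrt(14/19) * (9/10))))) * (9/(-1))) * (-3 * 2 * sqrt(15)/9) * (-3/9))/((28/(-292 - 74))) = 1220 * sqrt(3990)/7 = 11009.01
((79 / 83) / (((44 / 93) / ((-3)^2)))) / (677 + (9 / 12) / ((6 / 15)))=132246 / 4958503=0.03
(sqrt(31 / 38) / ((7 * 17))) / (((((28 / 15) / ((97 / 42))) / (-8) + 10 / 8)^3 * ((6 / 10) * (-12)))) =-4563365000 * sqrt(1178) / 225358154371161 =-0.00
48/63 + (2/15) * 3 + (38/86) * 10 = 25196/4515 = 5.58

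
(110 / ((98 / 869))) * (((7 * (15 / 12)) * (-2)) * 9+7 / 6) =-3202265 / 21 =-152488.81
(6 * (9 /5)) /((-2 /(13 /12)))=-117 /20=-5.85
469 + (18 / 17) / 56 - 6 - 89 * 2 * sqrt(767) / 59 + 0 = 220397 / 476 - 178 * sqrt(767) / 59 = 379.47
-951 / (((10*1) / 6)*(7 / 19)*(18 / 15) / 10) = -90345 / 7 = -12906.43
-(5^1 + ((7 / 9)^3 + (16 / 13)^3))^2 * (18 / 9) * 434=-119789707676699200 / 2565164201769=-46698.65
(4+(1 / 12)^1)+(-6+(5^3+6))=1549 / 12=129.08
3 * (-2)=-6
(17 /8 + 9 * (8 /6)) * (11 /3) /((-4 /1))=-1243 /96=-12.95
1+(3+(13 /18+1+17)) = 409 /18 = 22.72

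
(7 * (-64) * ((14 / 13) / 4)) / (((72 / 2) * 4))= -98 / 117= -0.84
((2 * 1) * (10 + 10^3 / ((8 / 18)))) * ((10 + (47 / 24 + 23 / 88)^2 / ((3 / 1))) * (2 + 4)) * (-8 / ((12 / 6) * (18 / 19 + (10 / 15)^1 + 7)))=-26131952860 / 178233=-146616.80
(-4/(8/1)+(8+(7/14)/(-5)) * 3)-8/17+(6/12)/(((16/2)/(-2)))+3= 17411/680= 25.60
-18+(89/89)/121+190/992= -1068297/60016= -17.80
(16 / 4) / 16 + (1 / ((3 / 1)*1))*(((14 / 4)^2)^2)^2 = 5764993 / 768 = 7506.50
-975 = -975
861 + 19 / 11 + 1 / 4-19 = 37135 / 44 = 843.98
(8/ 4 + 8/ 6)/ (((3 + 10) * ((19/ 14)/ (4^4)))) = 35840/ 741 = 48.37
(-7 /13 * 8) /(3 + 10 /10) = -14 /13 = -1.08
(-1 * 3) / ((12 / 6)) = -3 / 2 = -1.50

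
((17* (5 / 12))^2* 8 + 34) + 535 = 17467 / 18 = 970.39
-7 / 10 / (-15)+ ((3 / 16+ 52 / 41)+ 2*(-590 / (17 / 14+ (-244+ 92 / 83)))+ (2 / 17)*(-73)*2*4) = -14638263029747 / 234885375600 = -62.32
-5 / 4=-1.25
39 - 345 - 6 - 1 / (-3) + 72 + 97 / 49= -34940 / 147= -237.69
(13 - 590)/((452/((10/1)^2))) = -14425/113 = -127.65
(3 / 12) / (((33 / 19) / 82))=779 / 66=11.80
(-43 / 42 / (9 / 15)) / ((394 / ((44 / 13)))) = -2365 / 161343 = -0.01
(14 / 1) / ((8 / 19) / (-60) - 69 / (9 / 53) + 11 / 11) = -1995 / 57761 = -0.03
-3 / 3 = -1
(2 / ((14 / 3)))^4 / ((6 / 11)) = 0.06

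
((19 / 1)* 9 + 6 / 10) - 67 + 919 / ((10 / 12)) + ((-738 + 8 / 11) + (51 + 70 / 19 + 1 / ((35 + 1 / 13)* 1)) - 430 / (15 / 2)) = 11725067 / 25080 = 467.51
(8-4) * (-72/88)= -36/11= -3.27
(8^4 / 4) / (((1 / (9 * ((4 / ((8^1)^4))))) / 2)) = 18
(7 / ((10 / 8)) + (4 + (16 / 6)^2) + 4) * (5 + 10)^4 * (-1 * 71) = -74443500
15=15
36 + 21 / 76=36.28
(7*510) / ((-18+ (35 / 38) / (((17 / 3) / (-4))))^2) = 62075755 / 6048096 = 10.26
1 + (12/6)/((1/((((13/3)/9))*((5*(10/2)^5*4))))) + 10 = 1625297/27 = 60196.19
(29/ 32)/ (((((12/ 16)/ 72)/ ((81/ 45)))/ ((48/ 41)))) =37584/ 205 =183.34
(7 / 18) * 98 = 343 / 9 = 38.11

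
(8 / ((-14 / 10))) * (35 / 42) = -100 / 21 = -4.76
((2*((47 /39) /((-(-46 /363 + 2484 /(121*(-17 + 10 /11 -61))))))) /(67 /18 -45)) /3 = -14467728 /292136455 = -0.05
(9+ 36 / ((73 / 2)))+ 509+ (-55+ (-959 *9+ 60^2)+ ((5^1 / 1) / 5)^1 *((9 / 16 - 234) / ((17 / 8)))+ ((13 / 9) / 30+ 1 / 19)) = -14886917399 / 3183165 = -4676.77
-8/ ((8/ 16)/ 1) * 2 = -32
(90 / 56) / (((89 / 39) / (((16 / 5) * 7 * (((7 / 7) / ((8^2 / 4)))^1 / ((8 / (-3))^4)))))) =0.02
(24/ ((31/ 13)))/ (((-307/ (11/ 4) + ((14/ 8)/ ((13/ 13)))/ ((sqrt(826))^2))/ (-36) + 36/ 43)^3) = 161983774455686006833152/ 983012107792054648095113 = 0.16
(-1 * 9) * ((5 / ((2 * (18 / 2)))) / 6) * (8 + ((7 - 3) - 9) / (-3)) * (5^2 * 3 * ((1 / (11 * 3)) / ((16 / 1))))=-3625 / 6336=-0.57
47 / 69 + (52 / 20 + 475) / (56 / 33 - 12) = -1339394 / 29325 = -45.67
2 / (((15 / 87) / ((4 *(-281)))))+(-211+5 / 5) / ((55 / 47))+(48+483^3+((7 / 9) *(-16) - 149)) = 55769301572 / 495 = 112665255.70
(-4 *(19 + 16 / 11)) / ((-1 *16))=225 / 44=5.11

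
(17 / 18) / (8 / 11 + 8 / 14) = 1309 / 1800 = 0.73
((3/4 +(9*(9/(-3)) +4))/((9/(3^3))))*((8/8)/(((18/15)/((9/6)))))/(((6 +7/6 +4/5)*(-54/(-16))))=-2225/717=-3.10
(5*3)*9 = 135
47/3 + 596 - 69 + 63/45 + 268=12181/15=812.07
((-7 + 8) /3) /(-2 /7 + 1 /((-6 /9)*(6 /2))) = -14 /33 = -0.42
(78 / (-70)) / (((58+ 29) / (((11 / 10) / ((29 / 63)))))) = -0.03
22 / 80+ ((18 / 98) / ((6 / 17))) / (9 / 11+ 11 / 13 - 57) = 0.27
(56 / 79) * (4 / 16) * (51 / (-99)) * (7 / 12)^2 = -5831 / 187704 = -0.03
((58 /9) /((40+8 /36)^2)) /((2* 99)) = 0.00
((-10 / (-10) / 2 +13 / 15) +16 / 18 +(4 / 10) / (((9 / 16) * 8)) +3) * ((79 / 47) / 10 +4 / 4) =29341 / 4700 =6.24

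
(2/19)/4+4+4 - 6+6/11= 2.57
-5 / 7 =-0.71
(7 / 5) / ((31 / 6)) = 0.27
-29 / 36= -0.81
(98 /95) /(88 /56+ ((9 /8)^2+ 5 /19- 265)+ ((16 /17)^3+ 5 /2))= -215700352 /54065464455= -0.00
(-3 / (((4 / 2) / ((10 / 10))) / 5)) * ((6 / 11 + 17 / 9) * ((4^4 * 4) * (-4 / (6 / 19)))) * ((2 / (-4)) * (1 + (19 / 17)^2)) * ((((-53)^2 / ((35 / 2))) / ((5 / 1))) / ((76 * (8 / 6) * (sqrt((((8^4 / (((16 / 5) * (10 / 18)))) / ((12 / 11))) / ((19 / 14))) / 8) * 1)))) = -1408095520 * sqrt(4389) / 15421329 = -6049.13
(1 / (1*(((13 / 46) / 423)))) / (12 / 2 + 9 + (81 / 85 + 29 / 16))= 26462880 / 314093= 84.25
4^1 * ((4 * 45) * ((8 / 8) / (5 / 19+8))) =13680 / 157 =87.13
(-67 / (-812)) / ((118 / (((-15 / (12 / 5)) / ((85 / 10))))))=-1675 / 3257744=-0.00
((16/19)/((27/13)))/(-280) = -26/17955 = -0.00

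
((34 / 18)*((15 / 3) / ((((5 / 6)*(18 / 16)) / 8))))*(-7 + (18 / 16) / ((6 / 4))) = -503.70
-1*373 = -373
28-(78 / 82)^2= 45547 / 1681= 27.10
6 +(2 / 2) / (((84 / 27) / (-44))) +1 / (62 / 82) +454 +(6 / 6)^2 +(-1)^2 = 97472 / 217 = 449.18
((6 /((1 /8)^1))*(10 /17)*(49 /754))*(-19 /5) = -44688 /6409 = -6.97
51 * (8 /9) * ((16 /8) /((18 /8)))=1088 /27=40.30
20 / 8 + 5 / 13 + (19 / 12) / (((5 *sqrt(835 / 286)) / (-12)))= 75 / 26 - 19 *sqrt(238810) / 4175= 0.66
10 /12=5 /6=0.83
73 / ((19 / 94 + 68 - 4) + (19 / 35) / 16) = 1921360 / 1690693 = 1.14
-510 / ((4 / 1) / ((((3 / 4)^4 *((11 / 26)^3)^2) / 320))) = -7318318491 / 10122552147968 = -0.00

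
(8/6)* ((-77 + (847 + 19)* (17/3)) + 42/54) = 173920/27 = 6441.48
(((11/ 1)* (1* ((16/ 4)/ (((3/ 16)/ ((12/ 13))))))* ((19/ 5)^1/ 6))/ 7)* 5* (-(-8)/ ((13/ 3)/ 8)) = 1712128/ 1183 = 1447.28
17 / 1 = 17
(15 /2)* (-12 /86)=-45 /43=-1.05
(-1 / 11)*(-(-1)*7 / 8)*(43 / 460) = -301 / 40480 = -0.01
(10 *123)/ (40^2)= 123/ 160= 0.77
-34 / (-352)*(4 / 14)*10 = 85 / 308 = 0.28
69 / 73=0.95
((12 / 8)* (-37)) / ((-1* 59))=111 / 118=0.94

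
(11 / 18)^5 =161051 / 1889568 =0.09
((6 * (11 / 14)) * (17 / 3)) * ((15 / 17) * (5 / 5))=165 / 7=23.57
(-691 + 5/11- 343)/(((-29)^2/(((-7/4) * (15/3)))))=397915/37004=10.75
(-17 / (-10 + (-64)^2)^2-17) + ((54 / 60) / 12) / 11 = -31207870843 / 1836493560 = -16.99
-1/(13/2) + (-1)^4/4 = 5/52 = 0.10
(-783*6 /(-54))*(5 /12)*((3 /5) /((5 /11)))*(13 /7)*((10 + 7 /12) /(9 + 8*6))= 526669 /31920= 16.50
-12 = -12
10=10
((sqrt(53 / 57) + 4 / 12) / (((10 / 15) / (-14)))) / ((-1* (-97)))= -7* sqrt(3021) / 1843 - 7 / 97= -0.28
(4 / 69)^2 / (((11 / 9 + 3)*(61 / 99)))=792 / 613111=0.00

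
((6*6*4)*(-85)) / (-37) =12240 / 37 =330.81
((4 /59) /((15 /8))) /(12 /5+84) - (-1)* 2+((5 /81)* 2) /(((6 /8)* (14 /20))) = 224360 /100359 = 2.24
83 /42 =1.98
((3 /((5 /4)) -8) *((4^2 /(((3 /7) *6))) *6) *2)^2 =39337984 /225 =174835.48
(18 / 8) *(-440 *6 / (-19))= 5940 / 19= 312.63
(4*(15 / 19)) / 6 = 0.53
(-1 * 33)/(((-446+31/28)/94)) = 86856/12457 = 6.97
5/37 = 0.14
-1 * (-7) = 7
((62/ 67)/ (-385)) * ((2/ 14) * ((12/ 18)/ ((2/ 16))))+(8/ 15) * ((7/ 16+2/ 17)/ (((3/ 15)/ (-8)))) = -109078124/ 9208815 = -11.84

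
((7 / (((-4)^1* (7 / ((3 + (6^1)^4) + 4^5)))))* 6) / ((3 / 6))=-6969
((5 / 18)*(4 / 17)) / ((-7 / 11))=-110 / 1071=-0.10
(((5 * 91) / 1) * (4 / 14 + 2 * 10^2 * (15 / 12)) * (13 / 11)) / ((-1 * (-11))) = 1480440 / 121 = 12235.04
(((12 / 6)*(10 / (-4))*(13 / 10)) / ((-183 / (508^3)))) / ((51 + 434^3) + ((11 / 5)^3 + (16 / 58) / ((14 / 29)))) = 372805706000 / 6544834457943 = 0.06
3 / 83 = 0.04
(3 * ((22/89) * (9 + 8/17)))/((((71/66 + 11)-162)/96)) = -67326336/14971135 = -4.50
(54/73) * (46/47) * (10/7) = 24840/24017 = 1.03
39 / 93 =13 / 31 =0.42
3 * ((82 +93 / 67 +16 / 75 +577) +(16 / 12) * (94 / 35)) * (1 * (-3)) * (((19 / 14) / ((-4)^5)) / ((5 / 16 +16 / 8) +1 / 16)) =35043921 / 10505600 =3.34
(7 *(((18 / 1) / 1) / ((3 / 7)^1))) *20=5880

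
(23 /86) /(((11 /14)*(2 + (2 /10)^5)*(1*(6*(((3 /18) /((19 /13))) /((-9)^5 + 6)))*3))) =-4894.66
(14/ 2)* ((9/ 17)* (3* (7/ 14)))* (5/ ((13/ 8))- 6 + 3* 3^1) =14931/ 442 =33.78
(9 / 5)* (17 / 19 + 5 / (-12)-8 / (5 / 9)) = -47613 / 1900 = -25.06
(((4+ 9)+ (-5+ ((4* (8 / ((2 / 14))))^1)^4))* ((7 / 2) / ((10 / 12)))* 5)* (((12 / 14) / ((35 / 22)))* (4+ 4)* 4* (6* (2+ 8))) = 382841037950976 / 7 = 54691576850139.43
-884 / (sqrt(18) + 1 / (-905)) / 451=-2172054300 * sqrt(2) / 6648844499 - 800020 / 6648844499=-0.46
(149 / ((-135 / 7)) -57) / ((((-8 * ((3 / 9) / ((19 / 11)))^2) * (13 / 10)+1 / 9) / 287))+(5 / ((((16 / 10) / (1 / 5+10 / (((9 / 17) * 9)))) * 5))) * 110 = 14000585309 / 207684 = 67412.92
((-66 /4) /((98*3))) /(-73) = 11 /14308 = 0.00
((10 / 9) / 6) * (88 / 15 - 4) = 28 / 81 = 0.35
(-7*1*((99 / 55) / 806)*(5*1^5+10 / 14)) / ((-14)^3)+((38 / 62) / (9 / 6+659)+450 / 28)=2934826424 / 182600509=16.07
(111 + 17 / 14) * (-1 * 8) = -6284 / 7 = -897.71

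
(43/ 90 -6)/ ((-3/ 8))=1988/ 135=14.73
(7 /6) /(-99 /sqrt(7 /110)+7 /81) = -1515591*sqrt(770) /14146958734-9261 /14146958734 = -0.00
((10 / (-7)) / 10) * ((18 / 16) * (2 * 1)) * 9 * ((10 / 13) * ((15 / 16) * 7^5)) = -14586075 / 416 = -35062.68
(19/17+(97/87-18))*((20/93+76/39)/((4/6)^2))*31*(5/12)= -991.53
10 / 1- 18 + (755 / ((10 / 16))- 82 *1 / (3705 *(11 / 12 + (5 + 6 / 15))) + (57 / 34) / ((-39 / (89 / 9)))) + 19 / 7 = 241081180369 / 200519046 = 1202.29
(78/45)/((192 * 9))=13/12960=0.00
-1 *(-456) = 456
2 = 2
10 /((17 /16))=160 /17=9.41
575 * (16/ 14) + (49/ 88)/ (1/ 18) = 205487/ 308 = 667.17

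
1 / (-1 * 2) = -1 / 2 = -0.50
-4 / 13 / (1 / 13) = -4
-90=-90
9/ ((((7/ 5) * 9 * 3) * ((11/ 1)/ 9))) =15/ 77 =0.19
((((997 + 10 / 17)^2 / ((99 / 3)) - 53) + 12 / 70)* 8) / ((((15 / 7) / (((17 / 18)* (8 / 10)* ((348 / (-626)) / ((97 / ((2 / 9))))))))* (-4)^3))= 97136804246 / 57484758375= 1.69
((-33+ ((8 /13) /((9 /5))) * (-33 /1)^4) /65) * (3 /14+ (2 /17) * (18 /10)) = 15810993 /5950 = 2657.31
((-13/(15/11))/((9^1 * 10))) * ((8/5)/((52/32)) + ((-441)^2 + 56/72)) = -625748288/30375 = -20600.77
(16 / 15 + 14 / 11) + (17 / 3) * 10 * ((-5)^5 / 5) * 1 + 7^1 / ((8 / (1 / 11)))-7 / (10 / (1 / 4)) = -7791173 / 220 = -35414.42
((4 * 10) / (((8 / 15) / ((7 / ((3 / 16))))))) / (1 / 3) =8400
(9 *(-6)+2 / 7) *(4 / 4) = -53.71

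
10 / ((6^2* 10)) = 1 / 36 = 0.03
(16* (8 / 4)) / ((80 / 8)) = 16 / 5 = 3.20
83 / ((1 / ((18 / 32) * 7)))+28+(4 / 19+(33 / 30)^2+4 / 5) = 2713451 / 7600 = 357.03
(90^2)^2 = 65610000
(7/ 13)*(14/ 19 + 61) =8211/ 247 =33.24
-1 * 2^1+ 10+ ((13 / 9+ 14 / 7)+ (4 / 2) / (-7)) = 703 / 63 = 11.16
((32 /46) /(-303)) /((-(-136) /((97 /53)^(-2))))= -5618 /1114712457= -0.00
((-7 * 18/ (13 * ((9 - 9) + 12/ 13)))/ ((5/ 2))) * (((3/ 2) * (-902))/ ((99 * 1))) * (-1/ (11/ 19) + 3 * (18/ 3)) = 51373/ 55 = 934.05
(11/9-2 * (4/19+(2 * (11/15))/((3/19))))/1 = -17.78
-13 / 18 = -0.72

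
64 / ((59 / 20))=1280 / 59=21.69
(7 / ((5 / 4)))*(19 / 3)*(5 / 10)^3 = 133 / 30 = 4.43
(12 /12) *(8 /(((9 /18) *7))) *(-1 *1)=-16 /7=-2.29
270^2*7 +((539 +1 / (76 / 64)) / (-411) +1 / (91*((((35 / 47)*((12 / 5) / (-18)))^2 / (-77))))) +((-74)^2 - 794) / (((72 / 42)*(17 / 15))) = 57799004201125 / 112751548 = 512622.71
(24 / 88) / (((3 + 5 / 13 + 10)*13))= 1 / 638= 0.00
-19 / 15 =-1.27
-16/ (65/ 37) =-592/ 65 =-9.11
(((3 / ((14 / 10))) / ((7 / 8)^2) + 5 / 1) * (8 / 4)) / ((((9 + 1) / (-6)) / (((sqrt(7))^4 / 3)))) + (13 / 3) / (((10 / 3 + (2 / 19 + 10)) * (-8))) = -6558689 / 42896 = -152.90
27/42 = 9/14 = 0.64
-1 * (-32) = 32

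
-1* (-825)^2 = -680625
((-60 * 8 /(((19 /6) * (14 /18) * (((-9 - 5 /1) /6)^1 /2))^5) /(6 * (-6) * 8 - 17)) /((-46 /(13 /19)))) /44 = 556992887353344 /205093719827796961777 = 0.00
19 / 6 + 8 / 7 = 181 / 42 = 4.31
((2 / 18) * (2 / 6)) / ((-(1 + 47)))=-1 / 1296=-0.00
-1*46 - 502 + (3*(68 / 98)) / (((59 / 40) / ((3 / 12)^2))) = -547.91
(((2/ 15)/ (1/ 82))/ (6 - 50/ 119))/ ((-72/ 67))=-326893/ 179280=-1.82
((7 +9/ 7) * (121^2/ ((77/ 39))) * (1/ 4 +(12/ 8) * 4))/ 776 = 37634025/ 76048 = 494.87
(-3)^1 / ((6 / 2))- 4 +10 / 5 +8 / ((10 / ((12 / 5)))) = -27 / 25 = -1.08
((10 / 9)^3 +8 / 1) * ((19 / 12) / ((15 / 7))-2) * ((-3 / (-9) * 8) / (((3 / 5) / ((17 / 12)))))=-13182344 / 177147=-74.41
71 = 71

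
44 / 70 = 22 / 35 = 0.63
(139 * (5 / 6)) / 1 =115.83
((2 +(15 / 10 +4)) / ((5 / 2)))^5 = 243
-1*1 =-1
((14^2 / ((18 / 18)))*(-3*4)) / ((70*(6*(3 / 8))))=-224 / 15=-14.93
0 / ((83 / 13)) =0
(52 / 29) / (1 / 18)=936 / 29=32.28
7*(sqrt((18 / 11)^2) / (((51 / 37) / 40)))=62160 / 187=332.41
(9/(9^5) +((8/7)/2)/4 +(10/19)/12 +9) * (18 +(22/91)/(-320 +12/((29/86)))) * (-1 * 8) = -108300697200259/81869424273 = -1322.85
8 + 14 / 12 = 55 / 6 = 9.17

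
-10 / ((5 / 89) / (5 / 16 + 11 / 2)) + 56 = -978.62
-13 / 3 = -4.33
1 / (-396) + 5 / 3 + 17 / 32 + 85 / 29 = 470975 / 91872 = 5.13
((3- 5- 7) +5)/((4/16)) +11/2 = -21/2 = -10.50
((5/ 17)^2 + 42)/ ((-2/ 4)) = -24326/ 289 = -84.17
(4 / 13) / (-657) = -4 / 8541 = -0.00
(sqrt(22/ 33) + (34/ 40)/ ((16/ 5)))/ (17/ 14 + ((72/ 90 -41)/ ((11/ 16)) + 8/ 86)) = -33110 * sqrt(6)/ 5678241 -281435/ 60567904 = -0.02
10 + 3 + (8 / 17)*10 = 301 / 17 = 17.71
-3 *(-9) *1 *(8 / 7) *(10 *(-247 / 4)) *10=-1333800 / 7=-190542.86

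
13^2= 169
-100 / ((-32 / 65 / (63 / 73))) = 102375 / 584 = 175.30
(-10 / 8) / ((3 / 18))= -7.50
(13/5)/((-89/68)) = -884/445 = -1.99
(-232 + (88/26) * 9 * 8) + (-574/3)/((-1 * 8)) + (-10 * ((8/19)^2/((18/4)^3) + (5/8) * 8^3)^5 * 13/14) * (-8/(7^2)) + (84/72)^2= 166962645035144109776528604820185201187891/32820636491914726285131778074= 5087123922056.63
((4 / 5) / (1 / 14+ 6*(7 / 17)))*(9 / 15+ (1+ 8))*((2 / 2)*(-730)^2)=974055936 / 605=1610009.81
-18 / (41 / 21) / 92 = -189 / 1886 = -0.10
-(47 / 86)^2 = -2209 / 7396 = -0.30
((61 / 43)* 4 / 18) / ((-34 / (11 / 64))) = -0.00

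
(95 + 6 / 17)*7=11347 / 17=667.47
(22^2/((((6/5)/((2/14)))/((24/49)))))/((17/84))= 116160/833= 139.45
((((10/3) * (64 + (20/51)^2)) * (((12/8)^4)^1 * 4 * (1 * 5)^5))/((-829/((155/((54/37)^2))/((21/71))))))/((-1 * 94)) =2455026523515625/57461346621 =42724.83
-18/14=-9/7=-1.29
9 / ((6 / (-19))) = -57 / 2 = -28.50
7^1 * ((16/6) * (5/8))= 35/3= 11.67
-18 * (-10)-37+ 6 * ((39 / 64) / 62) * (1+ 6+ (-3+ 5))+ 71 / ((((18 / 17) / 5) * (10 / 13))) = 10345621 / 17856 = 579.39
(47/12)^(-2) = 144/2209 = 0.07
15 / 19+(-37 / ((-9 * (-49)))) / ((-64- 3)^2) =29694032 / 37613331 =0.79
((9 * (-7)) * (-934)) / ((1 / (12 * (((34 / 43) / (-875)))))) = -3429648 / 5375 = -638.07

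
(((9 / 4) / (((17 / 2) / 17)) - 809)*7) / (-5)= 11263 / 10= 1126.30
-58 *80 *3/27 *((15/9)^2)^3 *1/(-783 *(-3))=-2500000/531441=-4.70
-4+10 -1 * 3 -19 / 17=32 / 17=1.88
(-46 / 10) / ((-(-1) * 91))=-0.05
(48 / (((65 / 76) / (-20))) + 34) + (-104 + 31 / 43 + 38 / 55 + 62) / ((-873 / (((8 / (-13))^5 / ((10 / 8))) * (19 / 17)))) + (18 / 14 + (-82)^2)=857022190674559253 / 152040000137025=5636.82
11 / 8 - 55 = -429 / 8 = -53.62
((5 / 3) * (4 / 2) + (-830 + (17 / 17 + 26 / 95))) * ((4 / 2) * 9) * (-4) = 5645688 / 95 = 59428.29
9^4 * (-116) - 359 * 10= -764666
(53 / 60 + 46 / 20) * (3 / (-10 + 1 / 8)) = -382 / 395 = -0.97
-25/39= -0.64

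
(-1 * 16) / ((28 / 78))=-44.57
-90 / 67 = -1.34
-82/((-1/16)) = 1312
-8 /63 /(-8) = 1 /63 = 0.02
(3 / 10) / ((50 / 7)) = 21 / 500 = 0.04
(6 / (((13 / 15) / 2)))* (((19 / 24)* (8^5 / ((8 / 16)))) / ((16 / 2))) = 1167360 / 13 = 89796.92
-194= -194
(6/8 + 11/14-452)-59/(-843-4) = -217991/484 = -450.39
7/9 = 0.78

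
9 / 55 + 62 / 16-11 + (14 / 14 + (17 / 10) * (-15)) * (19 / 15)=-50153 / 1320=-37.99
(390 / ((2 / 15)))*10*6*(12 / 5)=421200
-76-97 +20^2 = 227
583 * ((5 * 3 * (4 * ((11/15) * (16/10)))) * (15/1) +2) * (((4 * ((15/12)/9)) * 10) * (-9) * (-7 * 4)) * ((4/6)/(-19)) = -1727079200/57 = -30299635.09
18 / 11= 1.64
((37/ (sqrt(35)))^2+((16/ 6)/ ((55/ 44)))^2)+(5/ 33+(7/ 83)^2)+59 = 12272245292/ 119351925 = 102.82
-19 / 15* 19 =-361 / 15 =-24.07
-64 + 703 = 639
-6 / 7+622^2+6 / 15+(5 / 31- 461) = 419268634 / 1085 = 386422.70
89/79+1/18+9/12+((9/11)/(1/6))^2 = 8957999/344124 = 26.03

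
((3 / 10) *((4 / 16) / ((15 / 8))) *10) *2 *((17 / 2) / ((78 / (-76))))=-1292 / 195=-6.63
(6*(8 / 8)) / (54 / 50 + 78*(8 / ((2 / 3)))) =0.01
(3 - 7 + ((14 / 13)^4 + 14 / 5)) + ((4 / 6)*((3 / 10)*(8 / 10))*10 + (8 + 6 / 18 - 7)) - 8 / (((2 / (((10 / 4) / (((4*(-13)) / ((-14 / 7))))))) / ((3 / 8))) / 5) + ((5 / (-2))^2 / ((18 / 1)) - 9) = -32365283 / 5140980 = -6.30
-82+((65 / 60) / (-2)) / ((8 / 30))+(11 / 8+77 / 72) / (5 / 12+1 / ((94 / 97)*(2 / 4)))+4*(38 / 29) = -77.80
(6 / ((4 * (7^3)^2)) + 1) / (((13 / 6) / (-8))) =-5647224 / 1529437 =-3.69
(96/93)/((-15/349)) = -11168/465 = -24.02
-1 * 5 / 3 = -5 / 3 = -1.67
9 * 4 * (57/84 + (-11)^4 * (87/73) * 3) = 1884501.63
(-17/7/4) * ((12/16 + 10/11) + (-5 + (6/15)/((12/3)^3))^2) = -127323387/7884800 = -16.15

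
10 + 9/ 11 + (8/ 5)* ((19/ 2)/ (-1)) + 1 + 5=1.62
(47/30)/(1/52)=1222/15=81.47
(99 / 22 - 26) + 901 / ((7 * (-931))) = -282033 / 13034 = -21.64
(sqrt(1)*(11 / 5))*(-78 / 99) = -26 / 15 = -1.73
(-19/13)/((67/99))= -1881/871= -2.16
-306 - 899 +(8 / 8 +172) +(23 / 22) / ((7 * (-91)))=-1032.00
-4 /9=-0.44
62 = 62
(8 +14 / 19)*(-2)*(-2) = 664 / 19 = 34.95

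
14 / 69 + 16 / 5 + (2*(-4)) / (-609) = 239242 / 70035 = 3.42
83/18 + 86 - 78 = 227/18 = 12.61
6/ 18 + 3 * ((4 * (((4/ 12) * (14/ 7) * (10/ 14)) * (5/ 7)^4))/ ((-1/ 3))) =-208193/ 50421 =-4.13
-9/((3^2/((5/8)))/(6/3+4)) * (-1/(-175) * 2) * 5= -3/14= -0.21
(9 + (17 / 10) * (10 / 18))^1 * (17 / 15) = 3043 / 270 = 11.27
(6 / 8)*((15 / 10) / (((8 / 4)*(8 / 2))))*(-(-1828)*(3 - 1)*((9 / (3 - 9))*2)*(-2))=3084.75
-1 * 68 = -68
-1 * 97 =-97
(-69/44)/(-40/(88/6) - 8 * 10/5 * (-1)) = -0.12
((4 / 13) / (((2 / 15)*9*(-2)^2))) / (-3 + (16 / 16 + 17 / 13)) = -5 / 54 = -0.09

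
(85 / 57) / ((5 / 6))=1.79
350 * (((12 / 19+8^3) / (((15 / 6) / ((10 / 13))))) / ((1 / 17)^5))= 19361170052000 / 247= 78385303854.25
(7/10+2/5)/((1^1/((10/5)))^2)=22/5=4.40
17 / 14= 1.21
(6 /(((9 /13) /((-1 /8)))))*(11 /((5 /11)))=-1573 /60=-26.22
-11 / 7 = -1.57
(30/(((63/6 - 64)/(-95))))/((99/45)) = 28500/1177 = 24.21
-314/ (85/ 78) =-288.14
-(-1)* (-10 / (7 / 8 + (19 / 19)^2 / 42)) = -1680 / 151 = -11.13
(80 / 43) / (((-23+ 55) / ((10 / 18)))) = 25 / 774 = 0.03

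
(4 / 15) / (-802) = -2 / 6015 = -0.00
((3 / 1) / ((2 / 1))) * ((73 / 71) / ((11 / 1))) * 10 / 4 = 1095 / 3124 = 0.35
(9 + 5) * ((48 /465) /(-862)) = -112 /66805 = -0.00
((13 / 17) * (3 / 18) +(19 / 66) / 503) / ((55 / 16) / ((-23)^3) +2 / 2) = 0.13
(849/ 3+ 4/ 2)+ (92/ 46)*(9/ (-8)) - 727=-1777/ 4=-444.25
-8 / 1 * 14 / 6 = -56 / 3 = -18.67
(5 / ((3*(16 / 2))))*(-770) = -1925 / 12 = -160.42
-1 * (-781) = 781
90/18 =5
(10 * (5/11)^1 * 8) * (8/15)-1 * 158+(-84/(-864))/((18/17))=-1974659/14256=-138.51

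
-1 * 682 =-682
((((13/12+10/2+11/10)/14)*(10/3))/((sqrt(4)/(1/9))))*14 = 431/324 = 1.33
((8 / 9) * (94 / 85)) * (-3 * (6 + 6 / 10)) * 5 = -8272 / 85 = -97.32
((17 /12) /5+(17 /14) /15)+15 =2151 /140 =15.36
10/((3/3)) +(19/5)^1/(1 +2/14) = 533/40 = 13.32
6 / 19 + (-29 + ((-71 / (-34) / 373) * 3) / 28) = -193523273 / 6746824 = -28.68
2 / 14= 1 / 7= 0.14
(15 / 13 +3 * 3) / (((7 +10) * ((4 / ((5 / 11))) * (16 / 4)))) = 15 / 884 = 0.02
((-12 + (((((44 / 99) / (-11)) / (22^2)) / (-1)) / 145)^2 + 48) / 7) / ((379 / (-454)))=-49310055111577054 / 8004134618882325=-6.16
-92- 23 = -115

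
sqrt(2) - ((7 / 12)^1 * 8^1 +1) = -17 / 3 +sqrt(2) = -4.25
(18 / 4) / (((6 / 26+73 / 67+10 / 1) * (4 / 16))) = 7839 / 4930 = 1.59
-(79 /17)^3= -493039 /4913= -100.35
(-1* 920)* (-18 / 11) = 16560 / 11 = 1505.45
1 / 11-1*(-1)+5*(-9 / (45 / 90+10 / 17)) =-16386 / 407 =-40.26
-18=-18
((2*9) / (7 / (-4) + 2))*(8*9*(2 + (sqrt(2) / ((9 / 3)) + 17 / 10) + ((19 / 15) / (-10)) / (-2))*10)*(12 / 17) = 207360*sqrt(2) / 17 + 11705472 / 85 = 154961.51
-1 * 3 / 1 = -3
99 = 99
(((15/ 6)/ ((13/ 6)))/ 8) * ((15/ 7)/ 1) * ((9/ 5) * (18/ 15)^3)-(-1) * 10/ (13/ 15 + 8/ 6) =137807/ 25025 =5.51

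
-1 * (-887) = 887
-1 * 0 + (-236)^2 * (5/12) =69620/3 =23206.67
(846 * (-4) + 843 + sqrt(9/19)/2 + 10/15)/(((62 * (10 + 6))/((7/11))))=-53347/32736 + 21 * sqrt(19)/414656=-1.63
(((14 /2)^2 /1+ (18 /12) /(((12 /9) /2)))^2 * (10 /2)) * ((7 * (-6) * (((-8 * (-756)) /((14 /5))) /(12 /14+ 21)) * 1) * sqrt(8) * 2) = -3706605000 * sqrt(2) /17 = -308348885.96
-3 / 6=-0.50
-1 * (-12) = 12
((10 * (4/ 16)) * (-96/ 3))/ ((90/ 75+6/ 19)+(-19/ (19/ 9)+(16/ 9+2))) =68400/ 3169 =21.58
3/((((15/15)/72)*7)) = 216/7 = 30.86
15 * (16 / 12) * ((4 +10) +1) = 300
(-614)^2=376996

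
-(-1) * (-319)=-319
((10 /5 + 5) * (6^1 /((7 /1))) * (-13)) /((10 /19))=-741 /5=-148.20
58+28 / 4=65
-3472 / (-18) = 1736 / 9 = 192.89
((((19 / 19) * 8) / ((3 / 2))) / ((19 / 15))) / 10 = 8 / 19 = 0.42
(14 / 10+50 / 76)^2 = 4.23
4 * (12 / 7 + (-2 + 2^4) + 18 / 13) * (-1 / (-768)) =389 / 4368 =0.09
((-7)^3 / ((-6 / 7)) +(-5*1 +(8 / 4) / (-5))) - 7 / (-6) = 5939 / 15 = 395.93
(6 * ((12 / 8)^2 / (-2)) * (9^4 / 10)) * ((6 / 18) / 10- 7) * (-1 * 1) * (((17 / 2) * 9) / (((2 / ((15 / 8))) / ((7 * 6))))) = -118957221999 / 1280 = -92935329.69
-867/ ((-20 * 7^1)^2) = -867/ 19600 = -0.04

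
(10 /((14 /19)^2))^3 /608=309512375 /30118144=10.28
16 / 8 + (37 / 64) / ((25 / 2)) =1637 / 800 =2.05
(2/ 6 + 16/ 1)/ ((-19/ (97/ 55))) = -4753/ 3135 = -1.52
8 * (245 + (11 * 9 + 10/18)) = 24808/9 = 2756.44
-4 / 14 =-2 / 7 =-0.29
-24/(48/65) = -65/2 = -32.50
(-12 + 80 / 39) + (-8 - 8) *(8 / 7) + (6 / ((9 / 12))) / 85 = -652996 / 23205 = -28.14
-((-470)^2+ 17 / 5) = -1104517 / 5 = -220903.40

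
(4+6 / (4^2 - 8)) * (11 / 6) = 209 / 24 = 8.71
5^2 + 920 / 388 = 2655 / 97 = 27.37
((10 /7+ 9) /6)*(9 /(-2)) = -219 /28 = -7.82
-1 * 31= -31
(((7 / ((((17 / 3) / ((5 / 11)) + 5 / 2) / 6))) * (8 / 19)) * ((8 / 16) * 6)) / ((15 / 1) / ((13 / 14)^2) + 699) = 1703520 / 344285567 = 0.00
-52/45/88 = -13/990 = -0.01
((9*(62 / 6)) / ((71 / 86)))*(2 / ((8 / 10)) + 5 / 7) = 179955 / 497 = 362.08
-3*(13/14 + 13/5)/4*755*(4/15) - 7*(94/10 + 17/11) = -469263/770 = -609.43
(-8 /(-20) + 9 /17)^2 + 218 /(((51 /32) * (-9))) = -2796293 /195075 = -14.33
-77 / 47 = -1.64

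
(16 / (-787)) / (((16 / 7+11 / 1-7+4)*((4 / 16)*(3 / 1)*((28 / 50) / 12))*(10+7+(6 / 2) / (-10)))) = -4000 / 1182861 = -0.00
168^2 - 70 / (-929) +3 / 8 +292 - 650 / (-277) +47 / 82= 2407183820867 / 84405224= 28519.37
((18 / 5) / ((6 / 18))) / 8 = 27 / 20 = 1.35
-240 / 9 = -80 / 3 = -26.67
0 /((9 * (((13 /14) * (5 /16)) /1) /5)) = 0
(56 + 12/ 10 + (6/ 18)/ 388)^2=110828402281/ 33872400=3271.94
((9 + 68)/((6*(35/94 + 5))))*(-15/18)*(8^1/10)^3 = -115808/113625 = -1.02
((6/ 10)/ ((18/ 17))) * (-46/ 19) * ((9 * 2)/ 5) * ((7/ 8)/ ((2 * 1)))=-8211/ 3800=-2.16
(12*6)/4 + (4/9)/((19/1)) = 3082/171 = 18.02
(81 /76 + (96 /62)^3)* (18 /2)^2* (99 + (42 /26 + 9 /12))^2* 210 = 2556288443381129415 /3061084832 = 835092323.04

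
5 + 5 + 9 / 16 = 10.56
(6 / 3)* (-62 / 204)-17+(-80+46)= -2632 / 51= -51.61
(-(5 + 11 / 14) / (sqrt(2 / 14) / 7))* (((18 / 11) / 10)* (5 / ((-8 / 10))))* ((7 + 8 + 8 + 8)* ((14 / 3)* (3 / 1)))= 790965* sqrt(7) / 44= 47561.29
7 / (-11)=-7 / 11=-0.64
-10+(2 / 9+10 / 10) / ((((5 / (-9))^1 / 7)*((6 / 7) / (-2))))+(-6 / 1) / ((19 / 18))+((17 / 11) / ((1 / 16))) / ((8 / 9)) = 150691 / 3135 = 48.07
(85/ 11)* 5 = 425/ 11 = 38.64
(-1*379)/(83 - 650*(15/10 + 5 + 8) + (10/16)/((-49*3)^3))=9631217736/237400622933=0.04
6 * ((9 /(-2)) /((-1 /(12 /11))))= 324 /11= 29.45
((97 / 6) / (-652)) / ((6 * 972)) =-97 / 22814784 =-0.00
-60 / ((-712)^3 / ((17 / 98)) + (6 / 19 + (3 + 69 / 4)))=77520 / 2688311838773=0.00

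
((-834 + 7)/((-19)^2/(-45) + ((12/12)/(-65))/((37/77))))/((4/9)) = 161103735/697336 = 231.03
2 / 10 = 1 / 5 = 0.20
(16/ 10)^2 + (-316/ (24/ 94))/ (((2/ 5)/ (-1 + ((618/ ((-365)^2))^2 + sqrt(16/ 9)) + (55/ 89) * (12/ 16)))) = -56025601701998131/ 22746991041000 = -2462.99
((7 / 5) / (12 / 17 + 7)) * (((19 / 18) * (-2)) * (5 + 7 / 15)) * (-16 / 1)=2966432 / 88425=33.55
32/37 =0.86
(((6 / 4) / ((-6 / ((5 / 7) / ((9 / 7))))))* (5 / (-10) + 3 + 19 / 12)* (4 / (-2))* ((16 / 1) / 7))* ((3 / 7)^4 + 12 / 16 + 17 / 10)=119269 / 18522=6.44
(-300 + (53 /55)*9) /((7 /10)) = -4578 /11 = -416.18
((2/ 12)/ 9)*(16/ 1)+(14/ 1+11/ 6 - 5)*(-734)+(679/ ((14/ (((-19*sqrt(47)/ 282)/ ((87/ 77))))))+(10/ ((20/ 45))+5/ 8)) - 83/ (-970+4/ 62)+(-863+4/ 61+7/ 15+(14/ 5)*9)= -868162936855/ 99043992 - 141911*sqrt(47)/ 49068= -8785.25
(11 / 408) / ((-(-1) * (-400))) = -11 / 163200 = -0.00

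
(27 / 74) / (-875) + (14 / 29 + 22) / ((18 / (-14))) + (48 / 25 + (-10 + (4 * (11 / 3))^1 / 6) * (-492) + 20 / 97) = 6068553765881 / 1639275750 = 3701.97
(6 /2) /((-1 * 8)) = -3 /8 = -0.38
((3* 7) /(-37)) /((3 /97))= -679 /37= -18.35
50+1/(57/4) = 2854/57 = 50.07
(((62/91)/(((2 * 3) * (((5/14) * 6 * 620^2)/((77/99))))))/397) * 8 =7/3239817750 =0.00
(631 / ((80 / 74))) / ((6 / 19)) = 443593 / 240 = 1848.30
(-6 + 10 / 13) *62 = -4216 / 13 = -324.31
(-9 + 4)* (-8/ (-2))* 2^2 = -80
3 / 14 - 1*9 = -123 / 14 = -8.79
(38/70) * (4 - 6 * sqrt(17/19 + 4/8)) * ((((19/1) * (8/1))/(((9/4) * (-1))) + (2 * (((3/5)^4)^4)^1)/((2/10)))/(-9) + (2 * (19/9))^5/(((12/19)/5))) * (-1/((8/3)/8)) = -4367691983516818864664/63071136474609375 + 57469631362063406114 * sqrt(2014)/21023712158203125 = 53425.51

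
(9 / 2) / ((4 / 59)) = 531 / 8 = 66.38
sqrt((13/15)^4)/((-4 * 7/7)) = -169/900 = -0.19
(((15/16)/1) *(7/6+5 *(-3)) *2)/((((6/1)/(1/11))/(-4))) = 415/264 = 1.57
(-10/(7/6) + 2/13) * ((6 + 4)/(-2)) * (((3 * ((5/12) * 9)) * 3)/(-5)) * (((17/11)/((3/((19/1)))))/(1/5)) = -27834525/2002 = -13903.36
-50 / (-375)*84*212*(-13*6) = -926016 / 5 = -185203.20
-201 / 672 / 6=-67 / 1344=-0.05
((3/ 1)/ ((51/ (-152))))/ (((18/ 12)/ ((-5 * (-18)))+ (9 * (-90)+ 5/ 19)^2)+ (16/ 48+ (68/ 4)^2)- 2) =-1097440/ 80512665839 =-0.00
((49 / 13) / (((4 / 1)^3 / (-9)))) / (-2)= 441 / 1664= 0.27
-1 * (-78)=78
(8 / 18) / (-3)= -4 / 27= -0.15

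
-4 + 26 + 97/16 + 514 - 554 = -191/16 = -11.94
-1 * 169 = -169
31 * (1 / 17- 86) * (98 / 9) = -29009.92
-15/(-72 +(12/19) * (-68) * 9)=95/2904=0.03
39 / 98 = 0.40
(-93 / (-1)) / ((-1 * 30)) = -3.10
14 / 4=7 / 2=3.50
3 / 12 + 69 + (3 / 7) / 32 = 15515 / 224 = 69.26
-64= -64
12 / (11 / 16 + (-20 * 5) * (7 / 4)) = -192 / 2789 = -0.07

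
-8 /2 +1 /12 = -47 /12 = -3.92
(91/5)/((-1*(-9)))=91/45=2.02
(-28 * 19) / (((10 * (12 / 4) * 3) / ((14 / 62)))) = -1862 / 1395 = -1.33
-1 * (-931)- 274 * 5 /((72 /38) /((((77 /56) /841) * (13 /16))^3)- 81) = 41809024421669324999 /44907652521789939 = 931.00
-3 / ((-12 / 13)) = 13 / 4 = 3.25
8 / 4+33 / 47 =2.70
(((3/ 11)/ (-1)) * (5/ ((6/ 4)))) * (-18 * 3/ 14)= 270/ 77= 3.51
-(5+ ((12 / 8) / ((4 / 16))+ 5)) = -16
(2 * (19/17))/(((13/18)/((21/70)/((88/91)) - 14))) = -2060037/48620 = -42.37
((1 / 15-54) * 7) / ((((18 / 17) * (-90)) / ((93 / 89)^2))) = 92516431 / 21386700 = 4.33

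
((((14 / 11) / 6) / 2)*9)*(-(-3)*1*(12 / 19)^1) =378 / 209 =1.81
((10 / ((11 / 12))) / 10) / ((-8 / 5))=-15 / 22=-0.68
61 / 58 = 1.05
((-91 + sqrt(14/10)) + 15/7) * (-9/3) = 1866/7 - 3 * sqrt(35)/5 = 263.02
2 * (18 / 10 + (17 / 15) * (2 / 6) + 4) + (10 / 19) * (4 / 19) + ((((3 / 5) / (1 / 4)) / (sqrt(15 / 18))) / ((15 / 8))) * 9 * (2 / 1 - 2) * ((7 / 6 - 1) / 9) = 202516 / 16245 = 12.47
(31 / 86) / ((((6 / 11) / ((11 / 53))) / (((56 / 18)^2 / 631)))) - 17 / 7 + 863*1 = 2105067290140 / 2446121349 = 860.57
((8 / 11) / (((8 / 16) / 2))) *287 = 9184 / 11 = 834.91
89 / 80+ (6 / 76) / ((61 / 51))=109271 / 92720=1.18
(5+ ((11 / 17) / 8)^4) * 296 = 63289414677 / 42762752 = 1480.01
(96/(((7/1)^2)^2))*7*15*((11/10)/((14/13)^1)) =10296/2401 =4.29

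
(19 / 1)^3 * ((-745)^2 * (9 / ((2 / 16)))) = 274097986200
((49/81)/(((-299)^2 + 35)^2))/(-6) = -49/3887415874656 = -0.00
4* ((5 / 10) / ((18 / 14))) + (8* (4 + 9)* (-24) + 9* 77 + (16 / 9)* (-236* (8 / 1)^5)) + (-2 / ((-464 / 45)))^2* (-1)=-6660622112369 / 484416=-13749797.93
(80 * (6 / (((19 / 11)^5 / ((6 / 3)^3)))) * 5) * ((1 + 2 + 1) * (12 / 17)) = 148424601600 / 42093683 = 3526.05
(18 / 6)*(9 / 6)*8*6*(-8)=-1728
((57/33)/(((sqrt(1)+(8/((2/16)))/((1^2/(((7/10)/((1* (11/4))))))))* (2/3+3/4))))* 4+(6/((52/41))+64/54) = 23447557/3783078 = 6.20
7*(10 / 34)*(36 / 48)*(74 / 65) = 777 / 442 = 1.76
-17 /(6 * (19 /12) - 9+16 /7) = -238 /39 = -6.10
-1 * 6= -6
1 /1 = 1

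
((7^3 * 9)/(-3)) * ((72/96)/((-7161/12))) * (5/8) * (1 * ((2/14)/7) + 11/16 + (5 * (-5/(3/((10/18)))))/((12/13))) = -1367725/392832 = -3.48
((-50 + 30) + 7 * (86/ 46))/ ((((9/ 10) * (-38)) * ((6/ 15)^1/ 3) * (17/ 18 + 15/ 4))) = 23850/ 73853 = 0.32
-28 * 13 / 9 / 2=-182 / 9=-20.22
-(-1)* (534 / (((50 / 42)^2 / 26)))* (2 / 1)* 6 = 73474128 / 625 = 117558.60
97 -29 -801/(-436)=30449/436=69.84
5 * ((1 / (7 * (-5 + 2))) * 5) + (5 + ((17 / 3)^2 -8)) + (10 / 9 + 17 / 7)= 1982 / 63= 31.46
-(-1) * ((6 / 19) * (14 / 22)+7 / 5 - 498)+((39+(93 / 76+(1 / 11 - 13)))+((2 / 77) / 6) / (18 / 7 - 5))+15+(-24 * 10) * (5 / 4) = -160756103 / 213180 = -754.09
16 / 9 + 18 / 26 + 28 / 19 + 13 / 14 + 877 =27445631 / 31122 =881.87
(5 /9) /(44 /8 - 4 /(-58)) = 290 /2907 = 0.10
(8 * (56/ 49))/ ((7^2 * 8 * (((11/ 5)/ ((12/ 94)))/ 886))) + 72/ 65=26589432/ 11526515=2.31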